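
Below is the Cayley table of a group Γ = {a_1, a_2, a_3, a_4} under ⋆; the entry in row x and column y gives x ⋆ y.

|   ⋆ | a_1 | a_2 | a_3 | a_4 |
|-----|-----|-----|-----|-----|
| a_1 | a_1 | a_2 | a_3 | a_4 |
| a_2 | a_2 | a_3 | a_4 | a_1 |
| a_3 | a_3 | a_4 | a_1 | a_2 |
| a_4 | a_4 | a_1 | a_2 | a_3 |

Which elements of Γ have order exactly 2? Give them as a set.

Identity is a_1. Compute the order of each non-identity element by repeated multiplication:
  a_2: a_2 → a_3 → a_4 → a_1  (order 4)
  a_3: a_3 → a_1  (order 2)
  a_4: a_4 → a_3 → a_2 → a_1  (order 4)
Elements of order 2: {a_3}.

{a_3}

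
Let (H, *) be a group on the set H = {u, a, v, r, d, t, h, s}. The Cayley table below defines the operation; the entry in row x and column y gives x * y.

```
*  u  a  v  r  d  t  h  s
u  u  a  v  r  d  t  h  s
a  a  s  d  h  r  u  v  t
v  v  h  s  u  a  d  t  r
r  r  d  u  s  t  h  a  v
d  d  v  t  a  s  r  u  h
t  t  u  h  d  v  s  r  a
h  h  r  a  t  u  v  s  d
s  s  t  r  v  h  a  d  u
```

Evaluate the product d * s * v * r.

d * s = h
h * v = a
a * r = h

h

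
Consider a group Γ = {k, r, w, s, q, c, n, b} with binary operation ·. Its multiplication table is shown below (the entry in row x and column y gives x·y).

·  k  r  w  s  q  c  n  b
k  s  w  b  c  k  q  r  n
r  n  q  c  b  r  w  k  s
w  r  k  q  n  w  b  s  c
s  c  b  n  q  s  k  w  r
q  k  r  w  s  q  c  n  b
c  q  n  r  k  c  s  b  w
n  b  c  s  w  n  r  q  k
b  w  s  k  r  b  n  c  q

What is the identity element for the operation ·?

q

The identity e satisfies e·x = x for all x, so its row in the table reproduces the column headers.
Row q reads: k, r, w, s, q, c, n, b — exactly the header order. So q is the identity.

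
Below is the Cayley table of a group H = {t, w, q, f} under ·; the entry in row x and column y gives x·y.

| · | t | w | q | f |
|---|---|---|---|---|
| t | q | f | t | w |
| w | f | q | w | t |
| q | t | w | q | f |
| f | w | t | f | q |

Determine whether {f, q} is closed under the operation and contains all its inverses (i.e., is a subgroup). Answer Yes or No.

{f, q} contains the identity q.
Checking products: every product of two elements of {f, q} (read from the table) lies in {f, q}, so the set is closed.
In a finite group, a nonempty closed subset is a subgroup. So {f, q} ≤ H.
(Structurally, H here is isomorphic to the Klein four-group V_4.)

Yes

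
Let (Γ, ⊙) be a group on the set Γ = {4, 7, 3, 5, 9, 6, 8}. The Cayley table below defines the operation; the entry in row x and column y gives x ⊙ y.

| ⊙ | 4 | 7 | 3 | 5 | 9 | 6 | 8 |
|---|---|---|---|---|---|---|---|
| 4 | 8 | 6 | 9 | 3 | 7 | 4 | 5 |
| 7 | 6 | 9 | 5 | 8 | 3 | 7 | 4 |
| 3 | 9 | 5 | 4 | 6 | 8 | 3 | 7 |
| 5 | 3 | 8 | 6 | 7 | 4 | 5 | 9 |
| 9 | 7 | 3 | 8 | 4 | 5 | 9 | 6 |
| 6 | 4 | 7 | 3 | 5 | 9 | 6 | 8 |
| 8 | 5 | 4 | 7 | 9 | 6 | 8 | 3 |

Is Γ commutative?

Check whether the table is symmetric across its main diagonal.
Every entry (row x, col y) equals the entry (row y, col x), so Γ is abelian.

Yes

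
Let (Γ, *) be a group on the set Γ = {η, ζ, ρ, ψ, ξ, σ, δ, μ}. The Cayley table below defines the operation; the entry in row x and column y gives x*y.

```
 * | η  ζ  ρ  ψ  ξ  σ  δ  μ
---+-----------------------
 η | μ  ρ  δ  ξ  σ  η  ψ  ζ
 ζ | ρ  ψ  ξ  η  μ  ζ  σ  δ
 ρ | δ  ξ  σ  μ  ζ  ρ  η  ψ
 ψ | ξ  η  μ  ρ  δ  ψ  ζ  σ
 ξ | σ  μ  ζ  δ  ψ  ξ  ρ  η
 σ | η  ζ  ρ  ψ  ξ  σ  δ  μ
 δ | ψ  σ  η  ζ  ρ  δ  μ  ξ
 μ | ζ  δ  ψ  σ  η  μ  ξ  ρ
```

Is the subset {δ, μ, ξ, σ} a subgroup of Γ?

δ*ξ = ρ, which is not in {δ, μ, ξ, σ}.
The subset is not closed under *, so it is not a subgroup.

No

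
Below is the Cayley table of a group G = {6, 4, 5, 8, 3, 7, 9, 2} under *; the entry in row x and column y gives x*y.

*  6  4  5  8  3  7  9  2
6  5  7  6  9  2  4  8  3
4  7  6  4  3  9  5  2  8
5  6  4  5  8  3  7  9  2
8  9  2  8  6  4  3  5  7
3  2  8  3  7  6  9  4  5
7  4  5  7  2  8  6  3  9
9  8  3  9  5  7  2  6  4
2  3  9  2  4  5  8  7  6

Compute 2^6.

2^1 = 2
2^2 = 2*2 = 6
2^3 = 6*2 = 3
2^4 = 3*2 = 5
2^5 = 5*2 = 2
2^6 = 2*2 = 6

6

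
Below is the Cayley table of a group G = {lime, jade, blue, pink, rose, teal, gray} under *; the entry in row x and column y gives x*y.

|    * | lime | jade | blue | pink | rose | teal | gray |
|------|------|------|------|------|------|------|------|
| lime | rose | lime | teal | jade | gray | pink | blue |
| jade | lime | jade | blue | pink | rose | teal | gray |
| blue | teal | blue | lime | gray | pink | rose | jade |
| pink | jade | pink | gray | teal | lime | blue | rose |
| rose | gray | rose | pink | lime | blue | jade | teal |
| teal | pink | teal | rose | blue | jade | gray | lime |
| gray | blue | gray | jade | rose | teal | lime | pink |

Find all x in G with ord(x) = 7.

Identity is jade. Compute the order of each non-identity element by repeated multiplication:
  lime: lime → rose → gray → blue → teal → pink → jade  (order 7)
  blue: blue → lime → teal → rose → pink → gray → jade  (order 7)
  pink: pink → teal → blue → gray → rose → lime → jade  (order 7)
  rose: rose → blue → pink → lime → gray → teal → jade  (order 7)
  teal: teal → gray → lime → pink → blue → rose → jade  (order 7)
  gray: gray → pink → rose → teal → lime → blue → jade  (order 7)
Elements of order 7: {blue, gray, lime, pink, rose, teal}.

{blue, gray, lime, pink, rose, teal}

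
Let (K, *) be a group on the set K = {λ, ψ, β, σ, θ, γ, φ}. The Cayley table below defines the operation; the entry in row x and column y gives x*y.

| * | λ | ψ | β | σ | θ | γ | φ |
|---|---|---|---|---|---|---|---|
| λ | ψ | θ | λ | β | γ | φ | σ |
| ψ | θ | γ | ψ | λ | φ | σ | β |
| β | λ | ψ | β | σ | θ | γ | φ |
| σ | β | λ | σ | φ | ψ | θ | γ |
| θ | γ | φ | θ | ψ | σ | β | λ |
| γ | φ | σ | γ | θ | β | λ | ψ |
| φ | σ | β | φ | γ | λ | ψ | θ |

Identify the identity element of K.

The identity e satisfies e*x = x for all x, so its row in the table reproduces the column headers.
Row β reads: λ, ψ, β, σ, θ, γ, φ — exactly the header order. So β is the identity.

β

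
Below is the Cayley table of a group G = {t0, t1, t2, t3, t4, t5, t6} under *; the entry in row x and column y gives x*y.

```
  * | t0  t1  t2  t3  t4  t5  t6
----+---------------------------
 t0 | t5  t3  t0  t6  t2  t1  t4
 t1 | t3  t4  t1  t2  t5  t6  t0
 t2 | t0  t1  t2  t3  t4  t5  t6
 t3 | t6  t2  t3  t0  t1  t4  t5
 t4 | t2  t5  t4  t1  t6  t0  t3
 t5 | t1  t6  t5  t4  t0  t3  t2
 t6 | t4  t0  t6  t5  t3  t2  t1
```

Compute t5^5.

t5^1 = t5
t5^2 = t5*t5 = t3
t5^3 = t3*t5 = t4
t5^4 = t4*t5 = t0
t5^5 = t0*t5 = t1
(Structurally, G here is isomorphic to the cyclic group Z_7.)

t1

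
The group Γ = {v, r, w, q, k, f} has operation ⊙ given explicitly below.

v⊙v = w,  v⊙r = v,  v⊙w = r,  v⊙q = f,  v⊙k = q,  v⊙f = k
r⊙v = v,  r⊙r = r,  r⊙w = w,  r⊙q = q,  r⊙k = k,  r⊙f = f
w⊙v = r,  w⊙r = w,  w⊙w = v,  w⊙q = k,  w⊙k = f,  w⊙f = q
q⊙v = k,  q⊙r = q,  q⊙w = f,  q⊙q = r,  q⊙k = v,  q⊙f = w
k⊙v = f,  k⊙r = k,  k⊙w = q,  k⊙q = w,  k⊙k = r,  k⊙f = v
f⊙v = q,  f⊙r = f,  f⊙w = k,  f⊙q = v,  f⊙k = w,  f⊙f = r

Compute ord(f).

2

The identity element is r (its row matches the header).
f^1 = f
f^2 = f ⊙ f = r
The first power of f equal to the identity is f^2, so ord(f) = 2.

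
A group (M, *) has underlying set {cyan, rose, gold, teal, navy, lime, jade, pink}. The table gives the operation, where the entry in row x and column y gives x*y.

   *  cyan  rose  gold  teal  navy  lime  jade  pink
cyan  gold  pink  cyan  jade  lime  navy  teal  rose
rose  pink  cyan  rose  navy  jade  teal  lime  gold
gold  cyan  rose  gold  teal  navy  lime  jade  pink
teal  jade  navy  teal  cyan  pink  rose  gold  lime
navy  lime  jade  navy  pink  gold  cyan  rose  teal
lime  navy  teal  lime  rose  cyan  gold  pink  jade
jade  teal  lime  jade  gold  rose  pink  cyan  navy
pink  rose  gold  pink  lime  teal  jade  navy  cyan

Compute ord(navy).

2

The identity element is gold (its row matches the header).
navy^1 = navy
navy^2 = navy*navy = gold
The first power of navy equal to the identity is navy^2, so ord(navy) = 2.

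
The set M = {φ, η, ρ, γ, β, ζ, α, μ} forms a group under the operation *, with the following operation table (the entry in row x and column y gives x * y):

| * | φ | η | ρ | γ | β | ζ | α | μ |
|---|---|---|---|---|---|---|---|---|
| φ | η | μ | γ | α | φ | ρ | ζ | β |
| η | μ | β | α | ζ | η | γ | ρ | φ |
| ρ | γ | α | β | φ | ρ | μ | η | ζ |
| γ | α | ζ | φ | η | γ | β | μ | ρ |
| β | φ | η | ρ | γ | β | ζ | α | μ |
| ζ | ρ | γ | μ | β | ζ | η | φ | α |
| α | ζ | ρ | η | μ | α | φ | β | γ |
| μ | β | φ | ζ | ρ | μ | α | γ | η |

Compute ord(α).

2

The identity element is β (its row matches the header).
α^1 = α
α^2 = α * α = β
The first power of α equal to the identity is α^2, so ord(α) = 2.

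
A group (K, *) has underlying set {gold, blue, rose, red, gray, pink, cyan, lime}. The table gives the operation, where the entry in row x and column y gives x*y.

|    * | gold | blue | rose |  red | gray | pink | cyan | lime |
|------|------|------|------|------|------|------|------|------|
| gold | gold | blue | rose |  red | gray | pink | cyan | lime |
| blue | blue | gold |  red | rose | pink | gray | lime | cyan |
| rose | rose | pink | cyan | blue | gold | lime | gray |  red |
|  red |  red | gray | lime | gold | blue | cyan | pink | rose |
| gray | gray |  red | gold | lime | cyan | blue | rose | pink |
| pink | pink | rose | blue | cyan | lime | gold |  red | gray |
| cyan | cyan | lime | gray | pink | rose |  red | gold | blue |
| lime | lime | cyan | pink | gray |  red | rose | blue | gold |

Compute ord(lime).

The identity element is gold (its row matches the header).
lime^1 = lime
lime^2 = lime*lime = gold
The first power of lime equal to the identity is lime^2, so ord(lime) = 2.

2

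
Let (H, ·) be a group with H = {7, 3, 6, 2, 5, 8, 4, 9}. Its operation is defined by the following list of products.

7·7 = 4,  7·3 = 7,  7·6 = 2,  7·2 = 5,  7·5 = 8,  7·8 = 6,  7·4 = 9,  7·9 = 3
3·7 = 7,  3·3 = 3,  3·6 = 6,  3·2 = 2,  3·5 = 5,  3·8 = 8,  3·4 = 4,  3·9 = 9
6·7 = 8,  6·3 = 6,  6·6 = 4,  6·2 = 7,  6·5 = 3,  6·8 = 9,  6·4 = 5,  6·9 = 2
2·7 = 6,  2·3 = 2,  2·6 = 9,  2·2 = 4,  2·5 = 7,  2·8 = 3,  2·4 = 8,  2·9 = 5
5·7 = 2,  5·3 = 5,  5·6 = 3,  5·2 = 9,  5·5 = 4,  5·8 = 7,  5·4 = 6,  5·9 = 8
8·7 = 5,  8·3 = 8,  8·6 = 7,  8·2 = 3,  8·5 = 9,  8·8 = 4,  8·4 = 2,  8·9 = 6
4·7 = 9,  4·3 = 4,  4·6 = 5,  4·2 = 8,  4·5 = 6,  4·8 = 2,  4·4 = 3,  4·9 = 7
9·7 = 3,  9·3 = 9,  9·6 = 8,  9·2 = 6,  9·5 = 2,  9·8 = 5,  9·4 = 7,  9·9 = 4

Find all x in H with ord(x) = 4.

Identity is 3. Compute the order of each non-identity element by repeated multiplication:
  7: 7 → 4 → 9 → 3  (order 4)
  6: 6 → 4 → 5 → 3  (order 4)
  2: 2 → 4 → 8 → 3  (order 4)
  5: 5 → 4 → 6 → 3  (order 4)
  8: 8 → 4 → 2 → 3  (order 4)
  4: 4 → 3  (order 2)
  9: 9 → 4 → 7 → 3  (order 4)
Elements of order 4: {2, 5, 6, 7, 8, 9}.

{2, 5, 6, 7, 8, 9}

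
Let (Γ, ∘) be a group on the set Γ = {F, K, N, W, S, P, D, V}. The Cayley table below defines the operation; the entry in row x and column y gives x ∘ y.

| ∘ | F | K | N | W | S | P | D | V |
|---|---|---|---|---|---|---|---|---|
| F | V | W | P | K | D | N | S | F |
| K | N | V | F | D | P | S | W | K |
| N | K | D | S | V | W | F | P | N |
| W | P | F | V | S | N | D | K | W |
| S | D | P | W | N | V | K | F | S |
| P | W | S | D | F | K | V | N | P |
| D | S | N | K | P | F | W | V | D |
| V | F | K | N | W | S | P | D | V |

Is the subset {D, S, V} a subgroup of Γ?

No

S ∘ D = F, which is not in {D, S, V}.
The subset is not closed under ∘, so it is not a subgroup.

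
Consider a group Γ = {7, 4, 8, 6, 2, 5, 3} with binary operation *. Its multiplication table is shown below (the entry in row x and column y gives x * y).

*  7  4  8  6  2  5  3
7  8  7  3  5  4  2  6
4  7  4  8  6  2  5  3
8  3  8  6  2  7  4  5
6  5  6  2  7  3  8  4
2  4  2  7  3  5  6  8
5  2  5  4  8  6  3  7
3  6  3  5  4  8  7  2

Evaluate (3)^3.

3^1 = 3
3^2 = 3 * 3 = 2
3^3 = 2 * 3 = 8
(Structurally, Γ here is isomorphic to the cyclic group Z_7.)

8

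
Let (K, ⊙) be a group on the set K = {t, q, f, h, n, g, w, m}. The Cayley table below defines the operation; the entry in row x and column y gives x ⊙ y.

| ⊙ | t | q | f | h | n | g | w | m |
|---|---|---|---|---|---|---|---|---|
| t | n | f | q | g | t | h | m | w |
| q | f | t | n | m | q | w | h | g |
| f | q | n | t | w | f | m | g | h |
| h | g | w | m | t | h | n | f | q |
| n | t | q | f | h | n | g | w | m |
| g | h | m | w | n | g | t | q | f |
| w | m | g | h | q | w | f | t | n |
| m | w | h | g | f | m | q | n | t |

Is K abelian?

m ⊙ h = f but h ⊙ m = q.
Since m and h do not commute, K is not abelian.

No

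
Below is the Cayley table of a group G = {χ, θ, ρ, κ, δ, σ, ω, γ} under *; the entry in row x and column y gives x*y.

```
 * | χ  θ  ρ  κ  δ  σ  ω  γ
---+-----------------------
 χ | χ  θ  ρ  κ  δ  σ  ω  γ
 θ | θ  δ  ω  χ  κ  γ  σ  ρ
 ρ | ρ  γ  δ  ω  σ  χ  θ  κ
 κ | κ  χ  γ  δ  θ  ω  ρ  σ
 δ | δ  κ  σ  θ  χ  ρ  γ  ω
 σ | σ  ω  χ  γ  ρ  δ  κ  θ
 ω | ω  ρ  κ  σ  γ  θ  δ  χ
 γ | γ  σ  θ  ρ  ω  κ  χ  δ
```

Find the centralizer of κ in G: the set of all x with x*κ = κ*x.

{δ, θ, κ, χ}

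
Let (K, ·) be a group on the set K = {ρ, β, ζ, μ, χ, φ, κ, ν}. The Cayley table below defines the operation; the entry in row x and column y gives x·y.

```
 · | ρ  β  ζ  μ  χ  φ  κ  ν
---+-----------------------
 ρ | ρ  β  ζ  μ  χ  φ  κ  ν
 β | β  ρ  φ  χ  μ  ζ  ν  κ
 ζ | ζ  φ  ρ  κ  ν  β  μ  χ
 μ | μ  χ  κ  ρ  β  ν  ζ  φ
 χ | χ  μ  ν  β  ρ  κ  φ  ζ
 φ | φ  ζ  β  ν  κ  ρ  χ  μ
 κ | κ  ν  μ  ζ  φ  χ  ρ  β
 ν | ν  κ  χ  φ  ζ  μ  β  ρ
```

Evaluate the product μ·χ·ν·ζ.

μ·χ = β
β·ν = κ
κ·ζ = μ

μ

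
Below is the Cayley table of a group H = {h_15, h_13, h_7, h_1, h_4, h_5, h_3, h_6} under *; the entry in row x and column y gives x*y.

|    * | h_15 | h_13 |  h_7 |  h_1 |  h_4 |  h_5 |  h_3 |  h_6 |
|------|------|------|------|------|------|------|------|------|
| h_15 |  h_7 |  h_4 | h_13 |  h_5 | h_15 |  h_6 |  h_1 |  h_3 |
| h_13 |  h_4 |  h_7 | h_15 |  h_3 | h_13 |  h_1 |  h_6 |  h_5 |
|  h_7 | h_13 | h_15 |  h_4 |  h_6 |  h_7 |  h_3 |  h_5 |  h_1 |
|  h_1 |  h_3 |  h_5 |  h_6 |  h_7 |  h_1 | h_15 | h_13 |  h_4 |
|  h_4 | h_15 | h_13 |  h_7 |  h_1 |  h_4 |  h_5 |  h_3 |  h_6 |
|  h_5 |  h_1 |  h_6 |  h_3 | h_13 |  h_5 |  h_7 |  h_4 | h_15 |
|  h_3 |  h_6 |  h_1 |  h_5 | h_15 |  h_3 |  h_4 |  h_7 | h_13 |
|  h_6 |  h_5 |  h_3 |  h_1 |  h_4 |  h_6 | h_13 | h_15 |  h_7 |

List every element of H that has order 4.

{h_1, h_13, h_15, h_3, h_5, h_6}

Identity is h_4. Compute the order of each non-identity element by repeated multiplication:
  h_15: h_15 → h_7 → h_13 → h_4  (order 4)
  h_13: h_13 → h_7 → h_15 → h_4  (order 4)
  h_7: h_7 → h_4  (order 2)
  h_1: h_1 → h_7 → h_6 → h_4  (order 4)
  h_5: h_5 → h_7 → h_3 → h_4  (order 4)
  h_3: h_3 → h_7 → h_5 → h_4  (order 4)
  h_6: h_6 → h_7 → h_1 → h_4  (order 4)
Elements of order 4: {h_1, h_13, h_15, h_3, h_5, h_6}.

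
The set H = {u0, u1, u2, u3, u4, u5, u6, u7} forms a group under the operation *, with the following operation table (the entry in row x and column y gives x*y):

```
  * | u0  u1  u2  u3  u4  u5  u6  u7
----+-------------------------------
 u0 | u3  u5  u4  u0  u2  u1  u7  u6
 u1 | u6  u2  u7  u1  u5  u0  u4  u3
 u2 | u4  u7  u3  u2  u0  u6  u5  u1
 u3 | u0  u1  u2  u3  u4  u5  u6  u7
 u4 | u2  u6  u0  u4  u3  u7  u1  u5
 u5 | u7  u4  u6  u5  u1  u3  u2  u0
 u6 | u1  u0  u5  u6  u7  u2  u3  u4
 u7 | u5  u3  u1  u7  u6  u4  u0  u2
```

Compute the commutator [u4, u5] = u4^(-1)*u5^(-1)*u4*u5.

Identity is u3; from the table u4^(-1) = u4 and u5^(-1) = u5.
u4*u5 = u7
u7*u4 = u6
u6*u5 = u2

u2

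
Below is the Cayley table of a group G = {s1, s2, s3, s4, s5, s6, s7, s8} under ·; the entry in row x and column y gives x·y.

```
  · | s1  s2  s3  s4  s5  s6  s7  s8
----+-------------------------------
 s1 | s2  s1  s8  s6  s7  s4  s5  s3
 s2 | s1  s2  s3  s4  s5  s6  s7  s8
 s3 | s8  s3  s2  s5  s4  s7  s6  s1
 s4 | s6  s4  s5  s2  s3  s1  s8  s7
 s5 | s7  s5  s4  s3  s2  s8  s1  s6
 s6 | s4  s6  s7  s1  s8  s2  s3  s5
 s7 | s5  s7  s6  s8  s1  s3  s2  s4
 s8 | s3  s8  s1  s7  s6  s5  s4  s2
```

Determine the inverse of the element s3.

s3

First locate the identity: row s2 matches the header, so s2 is the identity.
Scan row s3 for s2: s3·s3 = s2. Hence s3^(-1) = s3.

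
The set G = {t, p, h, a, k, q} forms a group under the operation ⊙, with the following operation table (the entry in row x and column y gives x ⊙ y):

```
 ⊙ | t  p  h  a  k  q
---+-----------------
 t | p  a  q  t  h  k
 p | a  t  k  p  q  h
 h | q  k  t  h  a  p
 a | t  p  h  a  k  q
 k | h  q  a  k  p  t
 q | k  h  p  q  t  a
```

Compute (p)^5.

p^1 = p
p^2 = p ⊙ p = t
p^3 = t ⊙ p = a
p^4 = a ⊙ p = p
p^5 = p ⊙ p = t

t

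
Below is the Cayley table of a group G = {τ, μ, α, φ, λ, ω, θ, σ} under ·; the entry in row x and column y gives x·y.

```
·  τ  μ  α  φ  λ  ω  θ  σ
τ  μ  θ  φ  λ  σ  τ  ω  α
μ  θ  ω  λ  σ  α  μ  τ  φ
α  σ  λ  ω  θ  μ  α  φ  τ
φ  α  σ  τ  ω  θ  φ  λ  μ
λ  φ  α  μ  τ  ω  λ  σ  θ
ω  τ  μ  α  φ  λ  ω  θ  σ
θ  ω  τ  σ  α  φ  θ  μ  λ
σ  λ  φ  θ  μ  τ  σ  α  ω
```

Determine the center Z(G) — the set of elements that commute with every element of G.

An element z is central iff its row equals its column in the table.
For σ: σ·θ = α ≠ λ = θ·σ, so σ ∉ Z.
Checking each element this way leaves Z(G) = {μ, ω}.

{μ, ω}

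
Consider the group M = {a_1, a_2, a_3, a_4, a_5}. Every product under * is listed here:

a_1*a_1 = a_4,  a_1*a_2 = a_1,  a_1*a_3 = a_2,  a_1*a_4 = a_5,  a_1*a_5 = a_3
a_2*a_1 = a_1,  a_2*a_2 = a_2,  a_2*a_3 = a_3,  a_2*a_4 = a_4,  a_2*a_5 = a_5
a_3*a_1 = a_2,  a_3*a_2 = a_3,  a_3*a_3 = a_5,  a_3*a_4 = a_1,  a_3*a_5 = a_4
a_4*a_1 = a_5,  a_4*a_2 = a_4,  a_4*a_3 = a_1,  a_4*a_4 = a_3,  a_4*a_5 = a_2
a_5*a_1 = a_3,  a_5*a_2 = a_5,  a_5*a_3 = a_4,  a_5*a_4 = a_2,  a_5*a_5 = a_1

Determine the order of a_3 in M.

The identity element is a_2 (its row matches the header).
a_3^1 = a_3
a_3^2 = a_3 * a_3 = a_5
a_3^3 = a_5 * a_3 = a_4
a_3^4 = a_4 * a_3 = a_1
a_3^5 = a_1 * a_3 = a_2
The first power of a_3 equal to the identity is a_3^5, so ord(a_3) = 5.

5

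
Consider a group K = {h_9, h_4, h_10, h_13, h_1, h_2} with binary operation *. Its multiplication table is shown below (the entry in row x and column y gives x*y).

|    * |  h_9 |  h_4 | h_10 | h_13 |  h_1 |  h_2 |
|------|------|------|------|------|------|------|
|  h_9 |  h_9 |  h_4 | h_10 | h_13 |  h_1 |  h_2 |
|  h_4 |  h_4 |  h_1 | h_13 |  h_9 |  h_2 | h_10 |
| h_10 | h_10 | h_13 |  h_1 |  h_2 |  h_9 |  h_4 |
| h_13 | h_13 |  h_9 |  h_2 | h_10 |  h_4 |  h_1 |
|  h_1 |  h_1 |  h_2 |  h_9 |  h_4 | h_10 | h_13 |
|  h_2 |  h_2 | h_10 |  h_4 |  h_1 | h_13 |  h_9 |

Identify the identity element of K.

The identity e satisfies e*x = x for all x, so its row in the table reproduces the column headers.
Row h_9 reads: h_9, h_4, h_10, h_13, h_1, h_2 — exactly the header order. So h_9 is the identity.

h_9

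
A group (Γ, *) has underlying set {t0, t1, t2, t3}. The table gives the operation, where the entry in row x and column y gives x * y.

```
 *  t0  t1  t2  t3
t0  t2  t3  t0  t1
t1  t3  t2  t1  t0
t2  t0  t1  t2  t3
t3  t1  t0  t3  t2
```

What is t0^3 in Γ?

t0^1 = t0
t0^2 = t0 * t0 = t2
t0^3 = t2 * t0 = t0

t0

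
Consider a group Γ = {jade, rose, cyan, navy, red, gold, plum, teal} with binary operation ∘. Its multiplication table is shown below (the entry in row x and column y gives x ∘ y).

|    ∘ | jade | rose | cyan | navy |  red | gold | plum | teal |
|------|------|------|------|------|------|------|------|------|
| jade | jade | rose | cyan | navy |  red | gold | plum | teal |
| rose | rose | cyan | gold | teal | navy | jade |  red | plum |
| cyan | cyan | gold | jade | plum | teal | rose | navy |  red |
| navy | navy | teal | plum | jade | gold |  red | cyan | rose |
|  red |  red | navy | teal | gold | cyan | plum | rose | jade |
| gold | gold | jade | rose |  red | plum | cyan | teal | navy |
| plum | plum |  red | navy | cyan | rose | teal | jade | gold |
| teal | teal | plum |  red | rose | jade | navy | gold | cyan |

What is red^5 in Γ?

red^1 = red
red^2 = red ∘ red = cyan
red^3 = cyan ∘ red = teal
red^4 = teal ∘ red = jade
red^5 = jade ∘ red = red
(Structurally, Γ here is isomorphic to Z_2 x Z_4.)

red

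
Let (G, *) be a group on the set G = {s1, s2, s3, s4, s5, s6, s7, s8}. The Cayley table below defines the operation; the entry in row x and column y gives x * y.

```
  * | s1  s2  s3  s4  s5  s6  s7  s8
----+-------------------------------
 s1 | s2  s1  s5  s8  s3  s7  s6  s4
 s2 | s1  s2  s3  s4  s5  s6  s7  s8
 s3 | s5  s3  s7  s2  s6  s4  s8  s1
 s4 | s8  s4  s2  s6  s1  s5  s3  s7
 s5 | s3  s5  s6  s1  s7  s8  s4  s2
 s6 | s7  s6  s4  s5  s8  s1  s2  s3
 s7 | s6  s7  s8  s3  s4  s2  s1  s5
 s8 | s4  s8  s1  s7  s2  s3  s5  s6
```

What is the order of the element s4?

The identity element is s2 (its row matches the header).
s4^1 = s4
s4^2 = s4 * s4 = s6
s4^3 = s6 * s4 = s5
s4^4 = s5 * s4 = s1
s4^5 = s1 * s4 = s8
s4^6 = s8 * s4 = s7
s4^7 = s7 * s4 = s3
s4^8 = s3 * s4 = s2
The first power of s4 equal to the identity is s4^8, so ord(s4) = 8.

8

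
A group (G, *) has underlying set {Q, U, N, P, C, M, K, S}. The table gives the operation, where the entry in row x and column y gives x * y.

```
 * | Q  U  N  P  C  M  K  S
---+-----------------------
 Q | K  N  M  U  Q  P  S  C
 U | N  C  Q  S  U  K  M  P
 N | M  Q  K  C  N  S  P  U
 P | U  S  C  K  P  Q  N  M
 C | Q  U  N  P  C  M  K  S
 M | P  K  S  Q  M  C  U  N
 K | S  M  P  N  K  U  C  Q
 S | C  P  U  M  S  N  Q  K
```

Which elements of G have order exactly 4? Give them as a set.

Identity is C. Compute the order of each non-identity element by repeated multiplication:
  Q: Q → K → S → C  (order 4)
  U: U → C  (order 2)
  N: N → K → P → C  (order 4)
  P: P → K → N → C  (order 4)
  M: M → C  (order 2)
  K: K → C  (order 2)
  S: S → K → Q → C  (order 4)
Elements of order 4: {N, P, Q, S}.
(Structurally, G here is isomorphic to Z_2 x Z_4.)

{N, P, Q, S}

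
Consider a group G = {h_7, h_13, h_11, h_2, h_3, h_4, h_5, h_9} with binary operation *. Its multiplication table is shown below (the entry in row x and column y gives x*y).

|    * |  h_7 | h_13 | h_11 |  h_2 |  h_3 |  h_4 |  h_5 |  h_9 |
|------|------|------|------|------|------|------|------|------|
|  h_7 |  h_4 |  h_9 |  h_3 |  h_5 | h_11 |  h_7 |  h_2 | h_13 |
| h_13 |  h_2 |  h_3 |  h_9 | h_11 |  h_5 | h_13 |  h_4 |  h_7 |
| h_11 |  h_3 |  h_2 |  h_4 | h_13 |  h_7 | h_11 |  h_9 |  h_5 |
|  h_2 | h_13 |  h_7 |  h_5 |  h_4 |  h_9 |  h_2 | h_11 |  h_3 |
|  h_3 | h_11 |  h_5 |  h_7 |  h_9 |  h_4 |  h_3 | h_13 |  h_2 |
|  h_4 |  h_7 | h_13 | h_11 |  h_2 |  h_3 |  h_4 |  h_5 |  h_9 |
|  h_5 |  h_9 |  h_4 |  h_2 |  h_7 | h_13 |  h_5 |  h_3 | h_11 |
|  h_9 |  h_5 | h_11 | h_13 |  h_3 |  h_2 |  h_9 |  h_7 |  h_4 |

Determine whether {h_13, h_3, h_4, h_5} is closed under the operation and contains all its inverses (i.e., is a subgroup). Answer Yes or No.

Yes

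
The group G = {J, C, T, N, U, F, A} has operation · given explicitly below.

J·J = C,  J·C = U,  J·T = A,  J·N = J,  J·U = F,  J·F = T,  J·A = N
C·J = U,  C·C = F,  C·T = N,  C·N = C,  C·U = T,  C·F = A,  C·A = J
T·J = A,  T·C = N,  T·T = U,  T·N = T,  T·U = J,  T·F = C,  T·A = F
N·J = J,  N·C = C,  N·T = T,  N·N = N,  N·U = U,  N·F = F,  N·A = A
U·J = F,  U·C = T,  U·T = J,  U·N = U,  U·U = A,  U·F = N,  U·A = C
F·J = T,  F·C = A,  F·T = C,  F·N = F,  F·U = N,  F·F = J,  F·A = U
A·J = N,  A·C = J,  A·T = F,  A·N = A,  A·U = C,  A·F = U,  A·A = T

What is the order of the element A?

7

The identity element is N (its row matches the header).
A^1 = A
A^2 = A·A = T
A^3 = T·A = F
A^4 = F·A = U
A^5 = U·A = C
A^6 = C·A = J
A^7 = J·A = N
The first power of A equal to the identity is A^7, so ord(A) = 7.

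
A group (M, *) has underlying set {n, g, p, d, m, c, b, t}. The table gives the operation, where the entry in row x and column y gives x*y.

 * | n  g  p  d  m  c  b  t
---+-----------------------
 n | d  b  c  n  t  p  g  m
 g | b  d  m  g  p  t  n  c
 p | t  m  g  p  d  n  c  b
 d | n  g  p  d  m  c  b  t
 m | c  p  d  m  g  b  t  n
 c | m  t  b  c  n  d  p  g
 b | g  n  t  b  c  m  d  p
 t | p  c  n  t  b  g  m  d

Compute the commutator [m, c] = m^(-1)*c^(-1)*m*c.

Identity is d; from the table m^(-1) = p and c^(-1) = c.
p*c = n
n*m = t
t*c = g

g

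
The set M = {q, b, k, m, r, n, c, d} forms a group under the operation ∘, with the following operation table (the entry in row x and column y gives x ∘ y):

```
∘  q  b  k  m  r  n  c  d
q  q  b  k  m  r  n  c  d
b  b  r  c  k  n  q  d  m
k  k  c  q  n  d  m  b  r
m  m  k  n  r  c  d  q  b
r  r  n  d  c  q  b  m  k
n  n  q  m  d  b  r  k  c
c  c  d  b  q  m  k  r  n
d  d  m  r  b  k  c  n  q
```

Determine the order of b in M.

The identity element is q (its row matches the header).
b^1 = b
b^2 = b ∘ b = r
b^3 = r ∘ b = n
b^4 = n ∘ b = q
The first power of b equal to the identity is b^4, so ord(b) = 4.

4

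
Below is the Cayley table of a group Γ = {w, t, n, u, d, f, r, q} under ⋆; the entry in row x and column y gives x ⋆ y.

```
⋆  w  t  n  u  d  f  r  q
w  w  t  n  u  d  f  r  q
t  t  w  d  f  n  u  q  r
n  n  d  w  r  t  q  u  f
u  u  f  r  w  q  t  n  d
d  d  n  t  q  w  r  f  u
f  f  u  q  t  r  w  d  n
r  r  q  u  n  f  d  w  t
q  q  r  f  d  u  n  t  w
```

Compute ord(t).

2

The identity element is w (its row matches the header).
t^1 = t
t^2 = t ⋆ t = w
The first power of t equal to the identity is t^2, so ord(t) = 2.
(Structurally, Γ here is isomorphic to the elementary abelian group (Z_2)^3.)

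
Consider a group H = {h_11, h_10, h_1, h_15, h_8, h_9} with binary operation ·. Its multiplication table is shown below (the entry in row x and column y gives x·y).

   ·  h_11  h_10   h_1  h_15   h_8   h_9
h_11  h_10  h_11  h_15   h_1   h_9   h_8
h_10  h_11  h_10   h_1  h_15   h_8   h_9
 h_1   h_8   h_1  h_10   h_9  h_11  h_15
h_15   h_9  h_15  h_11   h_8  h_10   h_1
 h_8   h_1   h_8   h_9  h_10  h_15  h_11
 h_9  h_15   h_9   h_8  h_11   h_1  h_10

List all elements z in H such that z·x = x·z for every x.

An element z is central iff its row equals its column in the table.
For h_1: h_1·h_8 = h_11 ≠ h_9 = h_8·h_1, so h_1 ∉ Z.
Checking each element this way leaves Z(H) = {h_10}.
(Structurally, H here is isomorphic to the symmetric group S_3.)

{h_10}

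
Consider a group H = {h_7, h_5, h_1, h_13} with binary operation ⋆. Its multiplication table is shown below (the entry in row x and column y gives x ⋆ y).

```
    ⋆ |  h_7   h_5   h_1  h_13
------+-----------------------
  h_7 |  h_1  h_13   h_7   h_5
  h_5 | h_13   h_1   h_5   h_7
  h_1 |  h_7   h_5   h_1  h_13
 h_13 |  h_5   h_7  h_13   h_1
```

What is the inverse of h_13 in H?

h_13

First locate the identity: row h_1 matches the header, so h_1 is the identity.
Scan row h_13 for h_1: h_13 ⋆ h_13 = h_1. Hence h_13^(-1) = h_13.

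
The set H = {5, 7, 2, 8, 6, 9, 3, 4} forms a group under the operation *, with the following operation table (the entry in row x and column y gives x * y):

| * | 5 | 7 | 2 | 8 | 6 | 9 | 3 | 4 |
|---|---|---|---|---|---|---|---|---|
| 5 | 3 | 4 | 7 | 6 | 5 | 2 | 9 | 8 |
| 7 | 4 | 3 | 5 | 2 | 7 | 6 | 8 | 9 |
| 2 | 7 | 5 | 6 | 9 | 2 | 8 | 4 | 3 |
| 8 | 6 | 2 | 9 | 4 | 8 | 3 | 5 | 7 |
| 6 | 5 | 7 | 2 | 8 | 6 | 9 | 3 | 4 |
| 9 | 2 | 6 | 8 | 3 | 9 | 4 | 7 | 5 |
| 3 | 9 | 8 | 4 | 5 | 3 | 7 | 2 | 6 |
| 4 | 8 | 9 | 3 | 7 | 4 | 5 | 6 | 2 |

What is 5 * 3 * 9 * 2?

5 * 3 = 9
9 * 9 = 4
4 * 2 = 3

3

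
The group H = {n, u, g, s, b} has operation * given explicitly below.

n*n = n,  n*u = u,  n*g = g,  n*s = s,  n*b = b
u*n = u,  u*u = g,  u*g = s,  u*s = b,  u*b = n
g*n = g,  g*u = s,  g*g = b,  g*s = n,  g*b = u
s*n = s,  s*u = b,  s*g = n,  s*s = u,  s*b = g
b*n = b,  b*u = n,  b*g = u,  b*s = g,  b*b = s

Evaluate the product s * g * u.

u

s * g = n
n * u = u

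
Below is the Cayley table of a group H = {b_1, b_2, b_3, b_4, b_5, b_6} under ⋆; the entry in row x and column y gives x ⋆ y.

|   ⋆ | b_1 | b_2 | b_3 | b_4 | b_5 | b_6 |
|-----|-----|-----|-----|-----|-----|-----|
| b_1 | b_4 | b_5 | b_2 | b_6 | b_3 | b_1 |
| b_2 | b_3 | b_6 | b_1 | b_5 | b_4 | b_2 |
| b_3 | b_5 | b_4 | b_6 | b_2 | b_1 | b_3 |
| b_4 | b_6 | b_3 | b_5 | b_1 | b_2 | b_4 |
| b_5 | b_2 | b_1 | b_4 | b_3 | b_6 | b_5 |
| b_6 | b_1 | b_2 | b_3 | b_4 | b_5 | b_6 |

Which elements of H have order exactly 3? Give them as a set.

{b_1, b_4}

Identity is b_6. Compute the order of each non-identity element by repeated multiplication:
  b_1: b_1 → b_4 → b_6  (order 3)
  b_2: b_2 → b_6  (order 2)
  b_3: b_3 → b_6  (order 2)
  b_4: b_4 → b_1 → b_6  (order 3)
  b_5: b_5 → b_6  (order 2)
Elements of order 3: {b_1, b_4}.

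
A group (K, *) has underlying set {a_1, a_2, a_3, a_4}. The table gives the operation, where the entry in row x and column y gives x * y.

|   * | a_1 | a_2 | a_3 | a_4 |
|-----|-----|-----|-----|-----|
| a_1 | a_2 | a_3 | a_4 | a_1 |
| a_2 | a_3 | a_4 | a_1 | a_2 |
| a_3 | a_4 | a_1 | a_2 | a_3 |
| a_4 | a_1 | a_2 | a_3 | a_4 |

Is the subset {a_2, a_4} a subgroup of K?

Yes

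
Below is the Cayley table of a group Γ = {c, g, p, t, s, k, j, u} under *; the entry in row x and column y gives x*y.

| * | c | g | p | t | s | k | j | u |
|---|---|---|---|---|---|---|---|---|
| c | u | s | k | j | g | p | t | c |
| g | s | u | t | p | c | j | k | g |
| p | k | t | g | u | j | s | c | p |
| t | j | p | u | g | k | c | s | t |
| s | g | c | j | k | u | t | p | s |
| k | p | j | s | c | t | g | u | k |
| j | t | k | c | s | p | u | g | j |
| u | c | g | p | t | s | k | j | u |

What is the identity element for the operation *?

u

The identity e satisfies e*x = x for all x, so its row in the table reproduces the column headers.
Row u reads: c, g, p, t, s, k, j, u — exactly the header order. So u is the identity.
(Structurally, Γ here is isomorphic to Z_2 x Z_4.)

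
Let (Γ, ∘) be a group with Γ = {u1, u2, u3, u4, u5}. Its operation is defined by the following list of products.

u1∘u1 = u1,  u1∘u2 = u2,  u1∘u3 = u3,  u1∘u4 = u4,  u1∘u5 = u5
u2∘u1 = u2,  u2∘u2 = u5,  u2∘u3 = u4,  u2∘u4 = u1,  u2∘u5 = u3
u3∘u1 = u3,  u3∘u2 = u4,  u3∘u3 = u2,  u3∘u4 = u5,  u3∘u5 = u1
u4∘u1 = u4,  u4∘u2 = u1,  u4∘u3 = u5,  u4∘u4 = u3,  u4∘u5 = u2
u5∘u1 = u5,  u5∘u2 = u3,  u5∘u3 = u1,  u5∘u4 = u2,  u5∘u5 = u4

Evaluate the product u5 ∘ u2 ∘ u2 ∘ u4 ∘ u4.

u5

u5 ∘ u2 = u3
u3 ∘ u2 = u4
u4 ∘ u4 = u3
u3 ∘ u4 = u5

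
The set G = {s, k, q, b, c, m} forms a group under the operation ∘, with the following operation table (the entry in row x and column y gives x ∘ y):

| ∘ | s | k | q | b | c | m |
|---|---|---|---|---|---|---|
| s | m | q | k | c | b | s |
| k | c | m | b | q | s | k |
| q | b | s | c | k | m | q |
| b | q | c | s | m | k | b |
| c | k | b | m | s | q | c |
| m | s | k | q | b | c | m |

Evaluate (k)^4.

m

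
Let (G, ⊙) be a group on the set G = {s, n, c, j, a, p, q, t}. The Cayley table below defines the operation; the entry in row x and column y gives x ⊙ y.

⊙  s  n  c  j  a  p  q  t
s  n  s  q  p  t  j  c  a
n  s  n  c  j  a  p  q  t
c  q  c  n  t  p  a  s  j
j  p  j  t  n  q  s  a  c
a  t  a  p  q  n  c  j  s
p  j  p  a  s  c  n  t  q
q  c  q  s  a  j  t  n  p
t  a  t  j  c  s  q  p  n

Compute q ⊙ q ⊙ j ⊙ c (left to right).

t

q ⊙ q = n
n ⊙ j = j
j ⊙ c = t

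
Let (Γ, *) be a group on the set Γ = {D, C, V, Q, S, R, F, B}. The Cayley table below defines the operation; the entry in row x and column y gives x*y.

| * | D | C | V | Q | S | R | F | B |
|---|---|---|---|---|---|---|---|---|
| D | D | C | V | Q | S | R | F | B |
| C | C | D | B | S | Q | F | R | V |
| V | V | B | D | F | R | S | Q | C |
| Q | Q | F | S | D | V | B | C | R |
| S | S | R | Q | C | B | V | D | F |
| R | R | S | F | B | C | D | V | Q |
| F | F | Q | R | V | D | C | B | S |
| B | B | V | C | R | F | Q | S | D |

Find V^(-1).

V

First locate the identity: row D matches the header, so D is the identity.
Scan row V for D: V*V = D. Hence V^(-1) = V.
(Structurally, Γ here is isomorphic to the dihedral group D_4.)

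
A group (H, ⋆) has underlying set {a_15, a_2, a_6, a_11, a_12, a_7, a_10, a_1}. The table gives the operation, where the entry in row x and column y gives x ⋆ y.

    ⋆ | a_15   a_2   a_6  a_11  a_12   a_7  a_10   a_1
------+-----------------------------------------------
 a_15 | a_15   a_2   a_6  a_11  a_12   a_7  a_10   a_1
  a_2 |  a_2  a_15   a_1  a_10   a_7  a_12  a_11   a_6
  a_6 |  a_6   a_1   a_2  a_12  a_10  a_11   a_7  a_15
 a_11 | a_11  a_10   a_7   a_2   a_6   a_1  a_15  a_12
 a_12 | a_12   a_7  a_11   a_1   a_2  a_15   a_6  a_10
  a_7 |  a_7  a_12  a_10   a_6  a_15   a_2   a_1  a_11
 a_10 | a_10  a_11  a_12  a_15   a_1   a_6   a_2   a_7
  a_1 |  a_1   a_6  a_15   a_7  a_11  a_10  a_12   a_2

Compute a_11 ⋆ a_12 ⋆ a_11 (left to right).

a_11 ⋆ a_12 = a_6
a_6 ⋆ a_11 = a_12

a_12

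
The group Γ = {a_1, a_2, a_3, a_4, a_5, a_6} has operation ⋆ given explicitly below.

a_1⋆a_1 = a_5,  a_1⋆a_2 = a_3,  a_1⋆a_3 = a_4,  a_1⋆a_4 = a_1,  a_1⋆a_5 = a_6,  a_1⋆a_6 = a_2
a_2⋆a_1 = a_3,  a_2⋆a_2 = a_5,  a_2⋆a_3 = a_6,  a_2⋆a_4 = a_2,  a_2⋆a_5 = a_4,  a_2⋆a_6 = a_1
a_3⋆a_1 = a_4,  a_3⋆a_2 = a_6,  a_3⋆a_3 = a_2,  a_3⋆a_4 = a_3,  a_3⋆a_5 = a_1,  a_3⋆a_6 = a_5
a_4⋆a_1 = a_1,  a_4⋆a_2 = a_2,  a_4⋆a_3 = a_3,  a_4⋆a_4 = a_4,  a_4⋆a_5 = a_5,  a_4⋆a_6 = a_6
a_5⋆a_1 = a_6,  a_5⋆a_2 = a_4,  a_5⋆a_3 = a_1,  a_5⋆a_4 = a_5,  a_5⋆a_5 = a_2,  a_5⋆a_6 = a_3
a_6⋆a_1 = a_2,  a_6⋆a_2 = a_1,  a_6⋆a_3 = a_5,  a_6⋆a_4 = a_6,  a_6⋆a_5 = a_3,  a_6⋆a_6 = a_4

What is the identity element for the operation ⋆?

The identity e satisfies e ⋆ x = x for all x, so its row in the table reproduces the column headers.
Row a_4 reads: a_1, a_2, a_3, a_4, a_5, a_6 — exactly the header order. So a_4 is the identity.

a_4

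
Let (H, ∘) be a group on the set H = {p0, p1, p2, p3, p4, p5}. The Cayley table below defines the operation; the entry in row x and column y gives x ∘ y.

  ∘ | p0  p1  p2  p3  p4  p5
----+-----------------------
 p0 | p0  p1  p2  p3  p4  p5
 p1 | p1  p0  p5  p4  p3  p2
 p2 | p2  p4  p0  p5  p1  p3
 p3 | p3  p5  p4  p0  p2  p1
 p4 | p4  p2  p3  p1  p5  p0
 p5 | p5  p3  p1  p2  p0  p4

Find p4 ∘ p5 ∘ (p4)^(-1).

The identity is p0. In row p4, the entry p0 sits in column p5, so p4^(-1) = p5.
p4 ∘ p5 = p0
p0 ∘ p5 = p5

p5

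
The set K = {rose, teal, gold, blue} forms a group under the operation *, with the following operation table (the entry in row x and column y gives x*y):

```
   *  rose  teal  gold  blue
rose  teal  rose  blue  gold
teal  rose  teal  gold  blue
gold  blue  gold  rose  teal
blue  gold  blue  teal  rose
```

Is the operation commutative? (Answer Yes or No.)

Yes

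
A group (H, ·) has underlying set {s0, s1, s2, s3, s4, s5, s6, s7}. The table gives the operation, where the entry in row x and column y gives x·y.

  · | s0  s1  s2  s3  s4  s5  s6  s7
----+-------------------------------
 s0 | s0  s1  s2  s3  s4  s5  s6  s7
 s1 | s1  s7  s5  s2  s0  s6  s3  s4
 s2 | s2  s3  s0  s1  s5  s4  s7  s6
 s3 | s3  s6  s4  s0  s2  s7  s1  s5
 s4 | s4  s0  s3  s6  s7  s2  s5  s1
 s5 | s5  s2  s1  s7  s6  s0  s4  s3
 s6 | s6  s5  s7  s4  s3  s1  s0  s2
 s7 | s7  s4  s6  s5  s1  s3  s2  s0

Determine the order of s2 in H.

The identity element is s0 (its row matches the header).
s2^1 = s2
s2^2 = s2·s2 = s0
The first power of s2 equal to the identity is s2^2, so ord(s2) = 2.

2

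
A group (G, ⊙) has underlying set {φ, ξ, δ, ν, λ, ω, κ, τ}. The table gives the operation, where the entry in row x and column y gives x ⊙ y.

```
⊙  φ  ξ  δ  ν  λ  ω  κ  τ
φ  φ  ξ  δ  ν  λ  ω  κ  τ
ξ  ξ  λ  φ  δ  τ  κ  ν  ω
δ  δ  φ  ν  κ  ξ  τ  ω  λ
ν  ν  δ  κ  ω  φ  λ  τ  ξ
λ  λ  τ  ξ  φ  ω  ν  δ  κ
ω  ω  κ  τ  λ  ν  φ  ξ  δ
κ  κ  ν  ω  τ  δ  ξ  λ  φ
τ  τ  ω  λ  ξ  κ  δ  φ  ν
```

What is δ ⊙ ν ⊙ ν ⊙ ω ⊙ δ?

δ ⊙ ν = κ
κ ⊙ ν = τ
τ ⊙ ω = δ
δ ⊙ δ = ν

ν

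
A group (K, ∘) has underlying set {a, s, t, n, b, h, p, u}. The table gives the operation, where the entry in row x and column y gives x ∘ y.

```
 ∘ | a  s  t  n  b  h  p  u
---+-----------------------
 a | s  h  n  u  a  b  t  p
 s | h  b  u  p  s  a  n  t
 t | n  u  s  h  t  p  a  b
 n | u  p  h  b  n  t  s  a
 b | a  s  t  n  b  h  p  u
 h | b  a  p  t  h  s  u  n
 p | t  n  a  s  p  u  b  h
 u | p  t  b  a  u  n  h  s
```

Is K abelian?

Yes

Check whether the table is symmetric across its main diagonal.
Every entry (row x, col y) equals the entry (row y, col x), so K is abelian.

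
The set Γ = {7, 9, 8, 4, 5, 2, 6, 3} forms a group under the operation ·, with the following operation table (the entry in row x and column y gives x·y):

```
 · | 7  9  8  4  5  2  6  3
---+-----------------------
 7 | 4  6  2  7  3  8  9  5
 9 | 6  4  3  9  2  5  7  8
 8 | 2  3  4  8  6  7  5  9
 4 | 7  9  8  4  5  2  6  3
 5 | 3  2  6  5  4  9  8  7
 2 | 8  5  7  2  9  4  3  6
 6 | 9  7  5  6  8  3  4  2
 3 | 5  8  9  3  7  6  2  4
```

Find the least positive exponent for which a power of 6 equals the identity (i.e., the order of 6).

The identity element is 4 (its row matches the header).
6^1 = 6
6^2 = 6·6 = 4
The first power of 6 equal to the identity is 6^2, so ord(6) = 2.

2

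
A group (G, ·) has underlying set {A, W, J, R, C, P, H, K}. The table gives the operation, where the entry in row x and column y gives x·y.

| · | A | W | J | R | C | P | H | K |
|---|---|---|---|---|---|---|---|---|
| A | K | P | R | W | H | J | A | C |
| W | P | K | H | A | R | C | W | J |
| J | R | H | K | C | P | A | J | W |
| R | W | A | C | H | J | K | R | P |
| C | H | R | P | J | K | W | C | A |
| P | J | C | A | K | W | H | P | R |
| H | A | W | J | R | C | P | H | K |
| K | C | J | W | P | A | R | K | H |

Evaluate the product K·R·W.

K·R = P
P·W = C

C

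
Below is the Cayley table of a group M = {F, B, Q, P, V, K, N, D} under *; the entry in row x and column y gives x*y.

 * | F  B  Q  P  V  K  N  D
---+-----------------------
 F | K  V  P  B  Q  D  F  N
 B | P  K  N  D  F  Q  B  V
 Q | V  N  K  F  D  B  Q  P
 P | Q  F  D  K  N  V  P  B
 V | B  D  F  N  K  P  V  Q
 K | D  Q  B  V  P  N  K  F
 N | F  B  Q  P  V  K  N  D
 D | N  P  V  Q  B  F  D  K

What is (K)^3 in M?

K

K^1 = K
K^2 = K*K = N
K^3 = N*K = K
(Structurally, M here is isomorphic to the quaternion group Q_8.)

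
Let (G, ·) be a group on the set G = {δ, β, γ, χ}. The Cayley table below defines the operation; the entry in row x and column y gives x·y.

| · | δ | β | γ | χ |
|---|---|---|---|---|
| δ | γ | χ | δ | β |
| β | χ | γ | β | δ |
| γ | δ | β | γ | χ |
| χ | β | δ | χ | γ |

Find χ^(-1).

First locate the identity: row γ matches the header, so γ is the identity.
Scan row χ for γ: χ·χ = γ. Hence χ^(-1) = χ.

χ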